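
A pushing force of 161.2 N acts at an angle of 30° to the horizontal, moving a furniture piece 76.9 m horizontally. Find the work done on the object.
W = F·d·cosθ = (161.2)(76.9)cos(30°) = 10740 J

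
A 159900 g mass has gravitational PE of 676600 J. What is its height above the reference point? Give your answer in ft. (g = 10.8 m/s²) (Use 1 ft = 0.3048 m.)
Convert to SI: m = 159.9 kg, PE = 676600 J
h = PE/(mg) = 676600/(159.9·10.8) = 391.796 m = 1285 ft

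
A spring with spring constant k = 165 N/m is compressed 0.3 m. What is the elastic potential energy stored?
PE = ½kx² = ½(165)(0.3)² = 7.425 J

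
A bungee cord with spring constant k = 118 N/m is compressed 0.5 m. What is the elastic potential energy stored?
PE = ½kx² = ½(118)(0.5)² = 14.75 J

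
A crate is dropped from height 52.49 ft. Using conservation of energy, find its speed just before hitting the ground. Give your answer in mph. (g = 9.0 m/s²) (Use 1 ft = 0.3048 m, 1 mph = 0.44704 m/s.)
Convert to SI: h = 15.999 m
mgh = ½mv² ⇒ v = √(2gh) = √(2·9.0·15.999) = 16.97 m/s = 37.96 mph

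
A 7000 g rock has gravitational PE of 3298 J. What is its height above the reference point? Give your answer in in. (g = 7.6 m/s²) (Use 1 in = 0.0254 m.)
Convert to SI: m = 7.0 kg, PE = 3298.0 J
h = PE/(mg) = 3298.0/(7.0·7.6) = 61.9925 m = 2441 in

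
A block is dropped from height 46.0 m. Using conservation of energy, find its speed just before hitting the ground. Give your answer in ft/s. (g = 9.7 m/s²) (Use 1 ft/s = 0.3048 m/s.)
mgh = ½mv² ⇒ v = √(2gh) = √(2·9.7·46.0) = 29.8731 m/s = 98.01 ft/s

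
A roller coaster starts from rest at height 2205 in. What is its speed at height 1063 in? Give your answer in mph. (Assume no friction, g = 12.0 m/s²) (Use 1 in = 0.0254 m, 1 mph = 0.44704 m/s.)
Convert to SI: h₁−h₂ = 29.0068 m
mgh₁ = mgh₂ + ½mv² ⇒ v = √(2g(h₁−h₂)) = √(2·12.0·29.0068) = 26.3849 m/s = 59.02 mph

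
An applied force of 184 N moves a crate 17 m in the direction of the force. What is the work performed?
W = F·d = (184)(17) = 3128 J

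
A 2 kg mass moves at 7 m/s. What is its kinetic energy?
KE = ½mv² = ½(2)(7)² = 49.0 J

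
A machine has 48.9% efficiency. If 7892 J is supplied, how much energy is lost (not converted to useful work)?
W_lost = W_in(1 − η) = 7892·(1 − 0.489) = 4033 J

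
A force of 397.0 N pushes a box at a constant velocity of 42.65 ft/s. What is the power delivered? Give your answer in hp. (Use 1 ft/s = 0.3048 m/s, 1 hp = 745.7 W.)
Convert to SI: F = 397.0 N, v = 12.9997 m/s
P = Fv = (397.0)(12.9997) = 5160.89 W = 6.921 hp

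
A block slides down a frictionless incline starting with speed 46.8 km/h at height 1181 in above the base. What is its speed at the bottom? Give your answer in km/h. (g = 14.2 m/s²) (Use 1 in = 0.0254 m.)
Convert to SI: v₀ = 13.0 m/s, h = 29.9974 m
½mv₀² + mgh = ½mv² ⇒ v = √(v₀² + 2gh) = √(13.0² + 2·14.2·29.9974) = 31.9519 m/s = 115.0 km/h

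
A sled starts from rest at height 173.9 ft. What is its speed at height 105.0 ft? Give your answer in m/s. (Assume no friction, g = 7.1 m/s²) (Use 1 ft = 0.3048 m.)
Convert to SI: h₁−h₂ = 21.0007 m
mgh₁ = mgh₂ + ½mv² ⇒ v = √(2g(h₁−h₂)) = √(2·7.1·21.0007) = 17.27 m/s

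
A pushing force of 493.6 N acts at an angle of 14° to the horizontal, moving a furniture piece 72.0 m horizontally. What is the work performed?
W = F·d·cosθ = (493.6)(72.0)cos(14°) = 34480 J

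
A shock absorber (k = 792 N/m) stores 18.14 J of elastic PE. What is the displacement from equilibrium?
x = √(2·PE/k) = √(2·18.14/792) = 0.214 m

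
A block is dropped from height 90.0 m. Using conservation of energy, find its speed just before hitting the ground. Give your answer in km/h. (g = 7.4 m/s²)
mgh = ½mv² ⇒ v = √(2gh) = √(2·7.4·90.0) = 36.4966 m/s = 131.4 km/h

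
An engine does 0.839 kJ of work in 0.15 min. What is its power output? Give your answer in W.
Convert to SI: W = 839.0 J, t = 9.0 s
P = W/t = 839.0/9.0 = 93.22 W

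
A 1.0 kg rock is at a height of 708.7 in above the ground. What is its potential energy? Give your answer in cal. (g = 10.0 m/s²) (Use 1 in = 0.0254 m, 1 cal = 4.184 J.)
Convert to SI: m = 1.0 kg, h = 18.001 m
PE = mgh = (1.0)(10.0)(18.001) = 180.01 J = 43.02 cal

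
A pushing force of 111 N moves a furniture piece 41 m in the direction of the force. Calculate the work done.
W = F·d = (111)(41) = 4551 J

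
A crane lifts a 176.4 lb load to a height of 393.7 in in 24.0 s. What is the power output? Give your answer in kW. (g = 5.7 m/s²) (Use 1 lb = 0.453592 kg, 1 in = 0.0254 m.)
Convert to SI: m = 80.0136 kg, h = 9.99998 m, t = 24.0 s
P = mgh/t = (80.0136)(5.7)(9.99998)/24.0 = 190.032 W = 0.19 kW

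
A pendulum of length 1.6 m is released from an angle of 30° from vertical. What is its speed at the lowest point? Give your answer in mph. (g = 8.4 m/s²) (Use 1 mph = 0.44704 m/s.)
h = L(1 − cosθ) = 1.6(1 − cos30°) = 0.214359 m
v = √(2gh) = √(2·8.4·0.214359) = 1.89769 m/s = 4.245 mph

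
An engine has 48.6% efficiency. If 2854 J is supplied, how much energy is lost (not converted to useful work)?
W_lost = W_in(1 − η) = 2854·(1 − 0.486) = 1467 J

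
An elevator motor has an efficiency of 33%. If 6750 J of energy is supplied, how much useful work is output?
W_out = η·W_in = 0.33·6750 = 2227.5 J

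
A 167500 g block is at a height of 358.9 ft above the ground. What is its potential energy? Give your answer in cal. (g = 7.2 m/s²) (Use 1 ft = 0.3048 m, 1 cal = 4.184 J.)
Convert to SI: m = 167.5 kg, h = 109.393 m
PE = mgh = (167.5)(7.2)(109.393) = 131928 J = 31530 cal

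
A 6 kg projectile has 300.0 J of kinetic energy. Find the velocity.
v = √(2·KE/m) = √(2·300.0/6) = 10.0 m/s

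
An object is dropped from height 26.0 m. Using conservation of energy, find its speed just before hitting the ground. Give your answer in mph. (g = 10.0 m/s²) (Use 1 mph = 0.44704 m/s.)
mgh = ½mv² ⇒ v = √(2gh) = √(2·10.0·26.0) = 22.8035 m/s = 51.01 mph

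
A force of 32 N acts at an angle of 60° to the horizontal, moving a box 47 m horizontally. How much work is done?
W = F·d·cosθ = (32)(47)cos(60°) = 752.0 J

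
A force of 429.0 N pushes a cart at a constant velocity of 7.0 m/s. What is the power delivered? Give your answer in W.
P = Fv = (429.0)(7.0) = 3003 W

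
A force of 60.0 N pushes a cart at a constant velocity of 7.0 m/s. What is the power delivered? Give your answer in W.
P = Fv = (60.0)(7.0) = 420.0 W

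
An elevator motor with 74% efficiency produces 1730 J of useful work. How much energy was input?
W_in = W_out/η = 1730/0.74 = 2338 J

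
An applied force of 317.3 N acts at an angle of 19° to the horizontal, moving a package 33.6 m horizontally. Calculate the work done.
W = F·d·cosθ = (317.3)(33.6)cos(19°) = 10080 J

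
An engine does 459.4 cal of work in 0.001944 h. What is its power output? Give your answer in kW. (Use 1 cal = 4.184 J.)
Convert to SI: W = 1922.13 J, t = 6.9984 s
P = W/t = 1922.13/6.9984 = 274.653 W = 0.2747 kW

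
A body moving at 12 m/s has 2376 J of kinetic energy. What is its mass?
m = 2·KE/v² = 2·2376/(12)² = 33.0 kg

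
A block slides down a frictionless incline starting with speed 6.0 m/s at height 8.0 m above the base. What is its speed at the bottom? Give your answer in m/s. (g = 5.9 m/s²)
½mv₀² + mgh = ½mv² ⇒ v = √(v₀² + 2gh) = √(6.0² + 2·5.9·8.0) = 11.42 m/s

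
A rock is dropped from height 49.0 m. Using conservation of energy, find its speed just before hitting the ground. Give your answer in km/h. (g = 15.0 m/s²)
mgh = ½mv² ⇒ v = √(2gh) = √(2·15.0·49.0) = 38.3406 m/s = 138.0 km/h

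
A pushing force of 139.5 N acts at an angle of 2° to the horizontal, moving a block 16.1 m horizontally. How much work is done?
W = F·d·cosθ = (139.5)(16.1)cos(2°) = 2245 J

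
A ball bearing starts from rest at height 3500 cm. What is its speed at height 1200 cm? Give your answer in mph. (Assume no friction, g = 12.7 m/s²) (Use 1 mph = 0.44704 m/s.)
Convert to SI: h₁−h₂ = 23.0 m
mgh₁ = mgh₂ + ½mv² ⇒ v = √(2g(h₁−h₂)) = √(2·12.7·23.0) = 24.1702 m/s = 54.07 mph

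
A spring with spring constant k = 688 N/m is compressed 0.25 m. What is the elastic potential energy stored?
PE = ½kx² = ½(688)(0.25)² = 21.5 J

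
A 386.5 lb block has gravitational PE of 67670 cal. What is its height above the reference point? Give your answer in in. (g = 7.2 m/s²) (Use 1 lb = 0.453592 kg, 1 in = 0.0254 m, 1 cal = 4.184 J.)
Convert to SI: m = 175.313 kg, PE = 283131 J
h = PE/(mg) = 283131/(175.313·7.2) = 224.306 m = 8831 in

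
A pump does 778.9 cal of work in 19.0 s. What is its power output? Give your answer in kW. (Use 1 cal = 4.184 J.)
Convert to SI: W = 3258.92 J, t = 19.0 s
P = W/t = 3258.92/19.0 = 171.522 W = 0.1715 kW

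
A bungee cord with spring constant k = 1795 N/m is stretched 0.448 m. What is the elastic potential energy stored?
PE = ½kx² = ½(1795)(0.448)² = 180.1 J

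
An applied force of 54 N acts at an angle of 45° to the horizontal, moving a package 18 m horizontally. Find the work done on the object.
W = F·d·cosθ = (54)(18)cos(45°) = 687.3 J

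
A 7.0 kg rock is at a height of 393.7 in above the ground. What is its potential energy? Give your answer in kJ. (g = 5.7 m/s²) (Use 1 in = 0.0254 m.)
Convert to SI: m = 7.0 kg, h = 9.99998 m
PE = mgh = (7.0)(5.7)(9.99998) = 398.999 J = 0.399 kJ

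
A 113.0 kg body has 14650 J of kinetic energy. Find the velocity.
v = √(2·KE/m) = √(2·14650/113.0) = 16.1 m/s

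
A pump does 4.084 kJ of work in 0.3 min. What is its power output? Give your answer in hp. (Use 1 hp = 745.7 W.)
Convert to SI: W = 4084.0 J, t = 18.0 s
P = W/t = 4084.0/18.0 = 226.889 W = 0.3043 hp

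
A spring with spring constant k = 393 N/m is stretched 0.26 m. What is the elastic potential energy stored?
PE = ½kx² = ½(393)(0.26)² = 13.28 J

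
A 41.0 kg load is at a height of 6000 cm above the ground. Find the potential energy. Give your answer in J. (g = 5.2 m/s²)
Convert to SI: m = 41.0 kg, h = 60.0 m
PE = mgh = (41.0)(5.2)(60.0) = 12790 J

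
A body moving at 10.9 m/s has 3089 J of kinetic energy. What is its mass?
m = 2·KE/v² = 2·3089/(10.9)² = 52.0 kg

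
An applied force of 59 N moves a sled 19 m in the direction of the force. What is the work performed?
W = F·d = (59)(19) = 1121 J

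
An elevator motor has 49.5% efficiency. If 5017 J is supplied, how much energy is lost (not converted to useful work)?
W_lost = W_in(1 − η) = 5017·(1 − 0.495) = 2534 J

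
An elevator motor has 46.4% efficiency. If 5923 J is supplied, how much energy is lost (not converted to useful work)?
W_lost = W_in(1 − η) = 5923·(1 − 0.464) = 3175 J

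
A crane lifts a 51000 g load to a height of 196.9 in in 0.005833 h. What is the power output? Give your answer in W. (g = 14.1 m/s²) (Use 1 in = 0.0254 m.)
Convert to SI: m = 51.0 kg, h = 5.00126 m, t = 20.9988 s
P = mgh/t = (51.0)(14.1)(5.00126)/20.9988 = 171.3 W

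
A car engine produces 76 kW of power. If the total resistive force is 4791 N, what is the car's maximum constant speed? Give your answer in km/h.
P = Fv ⇒ v = P/F = 76000 W/4791.0 N = 15.8631 m/s = 57.11 km/h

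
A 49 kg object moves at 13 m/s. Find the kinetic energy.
KE = ½mv² = ½(49)(13)² = 4140.5 J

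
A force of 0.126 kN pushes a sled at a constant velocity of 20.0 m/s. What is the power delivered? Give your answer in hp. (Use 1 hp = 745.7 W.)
Convert to SI: F = 126.0 N, v = 20.0 m/s
P = Fv = (126.0)(20.0) = 2520.0 W = 3.379 hp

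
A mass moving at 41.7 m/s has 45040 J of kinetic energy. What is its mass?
m = 2·KE/v² = 2·45040/(41.7)² = 51.8 kg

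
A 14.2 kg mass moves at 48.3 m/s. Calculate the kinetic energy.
KE = ½mv² = ½(14.2)(48.3)² = 16560 J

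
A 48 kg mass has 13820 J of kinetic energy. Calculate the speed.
v = √(2·KE/m) = √(2·13820/48) = 24.0 m/s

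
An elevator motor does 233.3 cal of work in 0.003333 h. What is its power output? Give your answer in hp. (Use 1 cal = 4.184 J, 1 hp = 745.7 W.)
Convert to SI: W = 976.127 J, t = 11.9988 s
P = W/t = 976.127/11.9988 = 81.3521 W = 0.1091 hp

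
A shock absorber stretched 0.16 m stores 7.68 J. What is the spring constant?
k = 2·PE/x² = 2·7.68/(0.16)² = 600.0 N/m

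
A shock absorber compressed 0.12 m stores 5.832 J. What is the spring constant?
k = 2·PE/x² = 2·5.832/(0.12)² = 810.0 N/m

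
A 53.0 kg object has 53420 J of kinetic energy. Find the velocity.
v = √(2·KE/m) = √(2·53420/53.0) = 44.9 m/s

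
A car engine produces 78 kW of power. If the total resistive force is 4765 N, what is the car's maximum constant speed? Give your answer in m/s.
P = Fv ⇒ v = P/F = 78000 W/4765.0 N = 16.37 m/s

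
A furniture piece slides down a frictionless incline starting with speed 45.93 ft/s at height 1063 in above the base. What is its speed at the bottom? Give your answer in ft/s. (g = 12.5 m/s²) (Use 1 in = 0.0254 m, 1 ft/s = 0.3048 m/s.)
Convert to SI: v₀ = 13.9995 m/s, h = 27.0002 m
½mv₀² + mgh = ½mv² ⇒ v = √(v₀² + 2gh) = √(13.9995² + 2·12.5·27.0002) = 29.5125 m/s = 96.83 ft/s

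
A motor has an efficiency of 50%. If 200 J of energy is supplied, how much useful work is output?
W_out = η·W_in = 0.5·200 = 100.0 J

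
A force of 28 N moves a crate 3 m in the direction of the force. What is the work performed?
W = F·d = (28)(3) = 84.0 J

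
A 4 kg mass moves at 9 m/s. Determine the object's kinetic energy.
KE = ½mv² = ½(4)(9)² = 162.0 J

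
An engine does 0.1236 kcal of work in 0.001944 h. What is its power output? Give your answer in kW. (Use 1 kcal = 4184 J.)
Convert to SI: W = 517.142 J, t = 6.9984 s
P = W/t = 517.142/6.9984 = 73.8944 W = 0.07389 kW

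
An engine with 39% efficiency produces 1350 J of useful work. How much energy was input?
W_in = W_out/η = 1350/0.39 = 3462 J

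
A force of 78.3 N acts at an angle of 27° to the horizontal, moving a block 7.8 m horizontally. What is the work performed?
W = F·d·cosθ = (78.3)(7.8)cos(27°) = 544.2 J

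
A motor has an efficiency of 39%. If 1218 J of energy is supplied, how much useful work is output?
W_out = η·W_in = 0.39·1218 = 475.02 J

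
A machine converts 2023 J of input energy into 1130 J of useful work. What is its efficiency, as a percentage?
η = W_out/W_in = 1130/2023 = 55.86%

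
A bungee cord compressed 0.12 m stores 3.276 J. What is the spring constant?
k = 2·PE/x² = 2·3.276/(0.12)² = 455.0 N/m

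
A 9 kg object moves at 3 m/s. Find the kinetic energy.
KE = ½mv² = ½(9)(3)² = 40.5 J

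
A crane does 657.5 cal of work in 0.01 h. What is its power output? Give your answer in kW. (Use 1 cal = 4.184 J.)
Convert to SI: W = 2750.98 J, t = 36.0 s
P = W/t = 2750.98/36.0 = 76.4161 W = 0.07642 kW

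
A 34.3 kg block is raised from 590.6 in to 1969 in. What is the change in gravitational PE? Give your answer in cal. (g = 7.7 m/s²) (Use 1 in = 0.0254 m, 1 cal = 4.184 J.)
Convert to SI: m = 34.3 kg, Δh = 35.0114 m
ΔPE = mgΔh = (34.3)(7.7)(35.0114) = 9246.85 J = 2210 cal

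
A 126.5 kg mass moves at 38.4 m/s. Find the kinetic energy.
KE = ½mv² = ½(126.5)(38.4)² = 93270 J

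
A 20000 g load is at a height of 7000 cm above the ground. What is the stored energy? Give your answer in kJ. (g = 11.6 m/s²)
Convert to SI: m = 20.0 kg, h = 70.0 m
PE = mgh = (20.0)(11.6)(70.0) = 16240.0 J = 16.24 kJ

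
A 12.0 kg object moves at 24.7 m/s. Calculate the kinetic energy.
KE = ½mv² = ½(12.0)(24.7)² = 3661 J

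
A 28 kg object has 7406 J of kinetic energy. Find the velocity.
v = √(2·KE/m) = √(2·7406/28) = 23.0 m/s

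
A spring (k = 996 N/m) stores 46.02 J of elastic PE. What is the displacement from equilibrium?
x = √(2·PE/k) = √(2·46.02/996) = 0.304 m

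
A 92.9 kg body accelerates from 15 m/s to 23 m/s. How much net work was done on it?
W = ΔKE = ½m(v₂² − v₁²) = ½(92.9)(23² − 15²) = 14120.8 J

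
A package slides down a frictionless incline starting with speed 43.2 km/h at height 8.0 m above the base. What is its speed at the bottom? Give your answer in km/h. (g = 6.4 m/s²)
Convert to SI: v₀ = 12.0 m/s, h = 8.0 m
½mv₀² + mgh = ½mv² ⇒ v = √(v₀² + 2gh) = √(12.0² + 2·6.4·8.0) = 15.6971 m/s = 56.51 km/h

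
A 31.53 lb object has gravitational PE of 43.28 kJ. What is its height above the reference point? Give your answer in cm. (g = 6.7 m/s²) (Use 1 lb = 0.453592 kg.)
Convert to SI: m = 14.3018 kg, PE = 43280.0 J
h = PE/(mg) = 43280.0/(14.3018·6.7) = 451.672 m = 45170 cm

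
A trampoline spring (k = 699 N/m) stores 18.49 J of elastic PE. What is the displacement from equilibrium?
x = √(2·PE/k) = √(2·18.49/699) = 0.23 m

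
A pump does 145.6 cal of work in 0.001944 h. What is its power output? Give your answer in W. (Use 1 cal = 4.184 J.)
Convert to SI: W = 609.19 J, t = 6.9984 s
P = W/t = 609.19/6.9984 = 87.05 W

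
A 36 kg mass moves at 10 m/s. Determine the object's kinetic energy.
KE = ½mv² = ½(36)(10)² = 1800.0 J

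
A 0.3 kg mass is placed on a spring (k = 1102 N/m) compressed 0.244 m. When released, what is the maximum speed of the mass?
½kx² = ½mv² ⇒ v = x√(k/m) = (0.244)√(1102/0.3) = 14.79 m/s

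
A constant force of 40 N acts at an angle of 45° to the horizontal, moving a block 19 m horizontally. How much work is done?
W = F·d·cosθ = (40)(19)cos(45°) = 537.4 J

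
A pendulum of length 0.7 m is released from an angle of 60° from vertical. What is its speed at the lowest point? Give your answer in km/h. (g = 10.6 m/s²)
h = L(1 − cosθ) = 0.7(1 − cos60°) = 0.35 m
v = √(2gh) = √(2·10.6·0.35) = 2.72397 m/s = 9.806 km/h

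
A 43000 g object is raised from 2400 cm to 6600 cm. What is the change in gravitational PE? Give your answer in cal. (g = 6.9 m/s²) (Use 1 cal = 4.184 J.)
Convert to SI: m = 43.0 kg, Δh = 42.0 m
ΔPE = mgΔh = (43.0)(6.9)(42.0) = 12461.4 J = 2978 cal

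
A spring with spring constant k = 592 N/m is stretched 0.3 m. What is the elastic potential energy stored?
PE = ½kx² = ½(592)(0.3)² = 26.64 J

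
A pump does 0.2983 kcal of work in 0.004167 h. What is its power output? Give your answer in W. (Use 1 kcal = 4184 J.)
Convert to SI: W = 1248.09 J, t = 15.0012 s
P = W/t = 1248.09/15.0012 = 83.2 W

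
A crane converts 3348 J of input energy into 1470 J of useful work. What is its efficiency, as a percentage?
η = W_out/W_in = 1470/3348 = 43.91%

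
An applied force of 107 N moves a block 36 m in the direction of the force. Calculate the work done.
W = F·d = (107)(36) = 3852 J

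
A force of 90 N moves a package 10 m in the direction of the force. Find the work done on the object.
W = F·d = (90)(10) = 900.0 J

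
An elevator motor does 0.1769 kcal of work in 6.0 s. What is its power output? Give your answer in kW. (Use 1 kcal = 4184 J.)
Convert to SI: W = 740.15 J, t = 6.0 s
P = W/t = 740.15/6.0 = 123.358 W = 0.1234 kW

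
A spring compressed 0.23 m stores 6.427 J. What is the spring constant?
k = 2·PE/x² = 2·6.427/(0.23)² = 243.0 N/m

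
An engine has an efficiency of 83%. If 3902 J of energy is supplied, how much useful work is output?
W_out = η·W_in = 0.83·3902 = 3238.66 J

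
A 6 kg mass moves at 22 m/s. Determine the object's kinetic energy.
KE = ½mv² = ½(6)(22)² = 1452.0 J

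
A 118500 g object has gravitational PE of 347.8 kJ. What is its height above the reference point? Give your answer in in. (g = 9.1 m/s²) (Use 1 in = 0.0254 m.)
Convert to SI: m = 118.5 kg, PE = 347800 J
h = PE/(mg) = 347800/(118.5·9.1) = 322.53 m = 12700 in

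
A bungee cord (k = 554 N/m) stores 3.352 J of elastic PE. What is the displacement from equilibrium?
x = √(2·PE/k) = √(2·3.352/554) = 0.11 m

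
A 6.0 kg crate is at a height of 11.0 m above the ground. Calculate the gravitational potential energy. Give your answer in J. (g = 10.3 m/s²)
PE = mgh = (6.0)(10.3)(11.0) = 679.8 J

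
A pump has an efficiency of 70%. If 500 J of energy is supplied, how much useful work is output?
W_out = η·W_in = 0.7·500 = 350.0 J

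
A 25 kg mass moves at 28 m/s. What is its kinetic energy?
KE = ½mv² = ½(25)(28)² = 9800.0 J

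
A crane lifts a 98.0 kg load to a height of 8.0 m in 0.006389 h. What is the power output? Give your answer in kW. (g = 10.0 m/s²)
Convert to SI: m = 98.0 kg, h = 8.0 m, t = 23.0004 s
P = mgh/t = (98.0)(10.0)(8.0)/23.0004 = 340.864 W = 0.3409 kW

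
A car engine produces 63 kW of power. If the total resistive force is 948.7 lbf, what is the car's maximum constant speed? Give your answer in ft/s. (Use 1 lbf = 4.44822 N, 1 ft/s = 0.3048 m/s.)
Convert to SI: F = 4220.03 N
P = Fv ⇒ v = P/F = 63000 W/4220.03 N = 14.9288 m/s = 48.98 ft/s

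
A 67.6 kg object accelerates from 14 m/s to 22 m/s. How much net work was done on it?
W = ΔKE = ½m(v₂² − v₁²) = ½(67.6)(22² − 14²) = 9734.4 J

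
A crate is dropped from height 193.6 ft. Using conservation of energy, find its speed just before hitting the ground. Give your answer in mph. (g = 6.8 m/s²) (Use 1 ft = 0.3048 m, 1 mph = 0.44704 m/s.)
Convert to SI: h = 59.0093 m
mgh = ½mv² ⇒ v = √(2gh) = √(2·6.8·59.0093) = 28.3289 m/s = 63.37 mph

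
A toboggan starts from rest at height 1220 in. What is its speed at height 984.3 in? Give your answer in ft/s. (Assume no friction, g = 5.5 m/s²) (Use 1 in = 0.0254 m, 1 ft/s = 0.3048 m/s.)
Convert to SI: h₁−h₂ = 5.98678 m
mgh₁ = mgh₂ + ½mv² ⇒ v = √(2g(h₁−h₂)) = √(2·5.5·5.98678) = 8.11508 m/s = 26.62 ft/s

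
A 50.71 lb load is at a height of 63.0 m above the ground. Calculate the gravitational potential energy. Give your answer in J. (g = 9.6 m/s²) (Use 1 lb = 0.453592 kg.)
Convert to SI: m = 23.0017 kg, h = 63.0 m
PE = mgh = (23.0017)(9.6)(63.0) = 13910 J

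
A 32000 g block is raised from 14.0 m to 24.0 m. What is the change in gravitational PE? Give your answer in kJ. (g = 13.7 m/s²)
Convert to SI: m = 32.0 kg, Δh = 10.0 m
ΔPE = mgΔh = (32.0)(13.7)(10.0) = 4384.0 J = 4.384 kJ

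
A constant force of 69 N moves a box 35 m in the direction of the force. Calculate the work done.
W = F·d = (69)(35) = 2415 J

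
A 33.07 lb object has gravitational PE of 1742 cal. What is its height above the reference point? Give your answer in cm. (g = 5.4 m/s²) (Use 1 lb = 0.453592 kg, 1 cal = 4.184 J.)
Convert to SI: m = 15.0003 kg, PE = 7288.53 J
h = PE/(mg) = 7288.53/(15.0003·5.4) = 89.9801 m = 8998 cm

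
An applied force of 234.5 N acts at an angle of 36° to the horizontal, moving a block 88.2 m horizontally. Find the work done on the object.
W = F·d·cosθ = (234.5)(88.2)cos(36°) = 16730 J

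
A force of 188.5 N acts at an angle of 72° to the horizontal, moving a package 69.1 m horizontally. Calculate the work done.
W = F·d·cosθ = (188.5)(69.1)cos(72°) = 4025 J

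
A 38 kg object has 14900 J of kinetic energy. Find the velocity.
v = √(2·KE/m) = √(2·14900/38) = 28.0 m/s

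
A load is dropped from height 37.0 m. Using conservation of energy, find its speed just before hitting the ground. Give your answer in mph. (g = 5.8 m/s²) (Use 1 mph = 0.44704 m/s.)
mgh = ½mv² ⇒ v = √(2gh) = √(2·5.8·37.0) = 20.7171 m/s = 46.34 mph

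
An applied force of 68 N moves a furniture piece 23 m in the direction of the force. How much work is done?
W = F·d = (68)(23) = 1564 J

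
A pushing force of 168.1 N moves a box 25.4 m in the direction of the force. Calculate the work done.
W = F·d = (168.1)(25.4) = 4270 J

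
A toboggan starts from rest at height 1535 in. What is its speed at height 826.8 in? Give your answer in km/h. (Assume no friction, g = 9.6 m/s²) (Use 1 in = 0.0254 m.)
Convert to SI: h₁−h₂ = 17.9883 m
mgh₁ = mgh₂ + ½mv² ⇒ v = √(2g(h₁−h₂)) = √(2·9.6·17.9883) = 18.5843 m/s = 66.9 km/h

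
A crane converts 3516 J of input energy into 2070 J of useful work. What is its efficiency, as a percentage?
η = W_out/W_in = 2070/3516 = 58.87%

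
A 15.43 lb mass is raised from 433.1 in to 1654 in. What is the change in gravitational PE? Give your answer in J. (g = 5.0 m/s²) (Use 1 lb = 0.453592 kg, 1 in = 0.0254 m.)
Convert to SI: m = 6.99892 kg, Δh = 31.0109 m
ΔPE = mgΔh = (6.99892)(5.0)(31.0109) = 1085 J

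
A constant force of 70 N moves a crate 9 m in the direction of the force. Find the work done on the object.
W = F·d = (70)(9) = 630.0 J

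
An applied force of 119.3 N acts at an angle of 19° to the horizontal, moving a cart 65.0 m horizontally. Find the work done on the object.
W = F·d·cosθ = (119.3)(65.0)cos(19°) = 7332 J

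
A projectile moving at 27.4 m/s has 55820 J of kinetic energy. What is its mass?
m = 2·KE/v² = 2·55820/(27.4)² = 148.7 kg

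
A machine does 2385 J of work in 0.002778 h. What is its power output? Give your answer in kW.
Convert to SI: W = 2385.0 J, t = 10.0008 s
P = W/t = 2385.0/10.0008 = 238.481 W = 0.2385 kW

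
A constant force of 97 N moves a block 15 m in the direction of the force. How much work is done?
W = F·d = (97)(15) = 1455 J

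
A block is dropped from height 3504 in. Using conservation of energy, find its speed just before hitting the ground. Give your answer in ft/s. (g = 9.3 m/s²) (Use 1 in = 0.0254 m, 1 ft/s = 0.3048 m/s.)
Convert to SI: h = 89.0016 m
mgh = ½mv² ⇒ v = √(2gh) = √(2·9.3·89.0016) = 40.687 m/s = 133.5 ft/s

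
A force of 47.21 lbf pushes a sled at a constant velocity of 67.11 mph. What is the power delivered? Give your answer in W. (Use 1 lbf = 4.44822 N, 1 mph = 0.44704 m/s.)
Convert to SI: F = 210.0 N, v = 30.0009 m/s
P = Fv = (210.0)(30.0009) = 6300 W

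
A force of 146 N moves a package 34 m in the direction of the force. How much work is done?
W = F·d = (146)(34) = 4964 J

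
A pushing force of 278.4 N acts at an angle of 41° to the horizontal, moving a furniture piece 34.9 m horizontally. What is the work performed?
W = F·d·cosθ = (278.4)(34.9)cos(41°) = 7333 J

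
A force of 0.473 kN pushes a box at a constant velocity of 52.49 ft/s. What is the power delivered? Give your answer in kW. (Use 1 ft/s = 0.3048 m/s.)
Convert to SI: F = 473.0 N, v = 15.999 m/s
P = Fv = (473.0)(15.999) = 7567.5 W = 7.568 kW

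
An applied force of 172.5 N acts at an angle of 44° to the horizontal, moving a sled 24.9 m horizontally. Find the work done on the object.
W = F·d·cosθ = (172.5)(24.9)cos(44°) = 3090 J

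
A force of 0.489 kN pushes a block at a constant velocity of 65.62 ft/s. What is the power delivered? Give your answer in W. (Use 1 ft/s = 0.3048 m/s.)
Convert to SI: F = 489.0 N, v = 20.001 m/s
P = Fv = (489.0)(20.001) = 9780 W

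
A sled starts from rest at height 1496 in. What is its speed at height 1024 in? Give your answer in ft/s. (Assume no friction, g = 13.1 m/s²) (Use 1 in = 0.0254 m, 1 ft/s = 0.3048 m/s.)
Convert to SI: h₁−h₂ = 11.9888 m
mgh₁ = mgh₂ + ½mv² ⇒ v = √(2g(h₁−h₂)) = √(2·13.1·11.9888) = 17.7231 m/s = 58.15 ft/s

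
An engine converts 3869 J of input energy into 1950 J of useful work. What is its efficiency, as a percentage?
η = W_out/W_in = 1950/3869 = 50.4%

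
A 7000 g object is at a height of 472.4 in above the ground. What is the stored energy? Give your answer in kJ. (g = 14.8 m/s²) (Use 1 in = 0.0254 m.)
Convert to SI: m = 7.0 kg, h = 11.999 m
PE = mgh = (7.0)(14.8)(11.999) = 1243.09 J = 1.243 kJ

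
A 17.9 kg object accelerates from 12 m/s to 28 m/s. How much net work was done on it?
W = ΔKE = ½m(v₂² − v₁²) = ½(17.9)(28² − 12²) = 5728.0 J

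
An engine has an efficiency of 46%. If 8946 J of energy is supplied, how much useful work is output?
W_out = η·W_in = 0.46·8946 = 4115.16 J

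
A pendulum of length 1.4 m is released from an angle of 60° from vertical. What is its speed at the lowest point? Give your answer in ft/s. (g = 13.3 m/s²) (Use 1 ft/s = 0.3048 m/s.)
h = L(1 − cosθ) = 1.4(1 − cos60°) = 0.7 m
v = √(2gh) = √(2·13.3·0.7) = 4.31509 m/s = 14.16 ft/s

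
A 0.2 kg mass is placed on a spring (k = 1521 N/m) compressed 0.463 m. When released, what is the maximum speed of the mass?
½kx² = ½mv² ⇒ v = x√(k/m) = (0.463)√(1521/0.2) = 40.38 m/s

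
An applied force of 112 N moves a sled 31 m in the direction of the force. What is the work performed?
W = F·d = (112)(31) = 3472 J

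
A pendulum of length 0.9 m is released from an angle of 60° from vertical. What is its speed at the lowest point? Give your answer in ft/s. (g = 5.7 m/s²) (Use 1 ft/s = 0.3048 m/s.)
h = L(1 − cosθ) = 0.9(1 − cos60°) = 0.45 m
v = √(2gh) = √(2·5.7·0.45) = 2.26495 m/s = 7.431 ft/s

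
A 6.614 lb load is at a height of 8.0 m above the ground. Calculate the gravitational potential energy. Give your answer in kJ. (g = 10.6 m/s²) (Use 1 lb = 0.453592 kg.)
Convert to SI: m = 3.00006 kg, h = 8.0 m
PE = mgh = (3.00006)(10.6)(8.0) = 254.405 J = 0.2544 kJ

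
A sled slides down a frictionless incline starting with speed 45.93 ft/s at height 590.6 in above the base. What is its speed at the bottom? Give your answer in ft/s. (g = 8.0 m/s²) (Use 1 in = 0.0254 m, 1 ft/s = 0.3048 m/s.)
Convert to SI: v₀ = 13.9995 m/s, h = 15.0012 m
½mv₀² + mgh = ½mv² ⇒ v = √(v₀² + 2gh) = √(13.9995² + 2·8.0·15.0012) = 20.8807 m/s = 68.51 ft/s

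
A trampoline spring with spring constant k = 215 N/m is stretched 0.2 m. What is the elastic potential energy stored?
PE = ½kx² = ½(215)(0.2)² = 4.3 J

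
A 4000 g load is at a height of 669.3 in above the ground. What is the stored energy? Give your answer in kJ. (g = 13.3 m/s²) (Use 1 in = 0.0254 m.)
Convert to SI: m = 4.0 kg, h = 17.0002 m
PE = mgh = (4.0)(13.3)(17.0002) = 904.412 J = 0.9044 kJ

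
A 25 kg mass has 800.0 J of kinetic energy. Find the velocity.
v = √(2·KE/m) = √(2·800.0/25) = 8.0 m/s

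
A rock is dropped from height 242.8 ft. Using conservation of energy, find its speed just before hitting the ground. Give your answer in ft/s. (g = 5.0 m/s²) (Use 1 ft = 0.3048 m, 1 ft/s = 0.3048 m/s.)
Convert to SI: h = 74.0054 m
mgh = ½mv² ⇒ v = √(2gh) = √(2·5.0·74.0054) = 27.2039 m/s = 89.25 ft/s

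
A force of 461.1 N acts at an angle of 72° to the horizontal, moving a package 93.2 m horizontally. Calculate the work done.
W = F·d·cosθ = (461.1)(93.2)cos(72°) = 13280 J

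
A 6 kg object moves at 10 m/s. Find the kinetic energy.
KE = ½mv² = ½(6)(10)² = 300.0 J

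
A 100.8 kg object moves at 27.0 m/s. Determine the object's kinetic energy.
KE = ½mv² = ½(100.8)(27.0)² = 36740 J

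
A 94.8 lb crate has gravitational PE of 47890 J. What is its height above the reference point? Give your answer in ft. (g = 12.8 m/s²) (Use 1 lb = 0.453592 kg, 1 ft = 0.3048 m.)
Convert to SI: m = 43.0005 kg, PE = 47890.0 J
h = PE/(mg) = 47890.0/(43.0005·12.8) = 87.0084 m = 285.5 ft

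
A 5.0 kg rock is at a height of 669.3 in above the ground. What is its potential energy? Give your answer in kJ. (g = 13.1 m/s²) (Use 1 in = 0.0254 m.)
Convert to SI: m = 5.0 kg, h = 17.0002 m
PE = mgh = (5.0)(13.1)(17.0002) = 1113.51 J = 1.114 kJ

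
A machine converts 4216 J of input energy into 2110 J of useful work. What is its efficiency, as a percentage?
η = W_out/W_in = 2110/4216 = 50.05%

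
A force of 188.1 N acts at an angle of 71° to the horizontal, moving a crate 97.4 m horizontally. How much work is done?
W = F·d·cosθ = (188.1)(97.4)cos(71°) = 5965 J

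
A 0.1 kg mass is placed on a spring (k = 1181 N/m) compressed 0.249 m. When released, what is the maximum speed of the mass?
½kx² = ½mv² ⇒ v = x√(k/m) = (0.249)√(1181/0.1) = 27.06 m/s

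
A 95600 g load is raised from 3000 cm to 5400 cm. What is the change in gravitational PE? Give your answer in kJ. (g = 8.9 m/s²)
Convert to SI: m = 95.6 kg, Δh = 24.0 m
ΔPE = mgΔh = (95.6)(8.9)(24.0) = 20420.2 J = 20.42 kJ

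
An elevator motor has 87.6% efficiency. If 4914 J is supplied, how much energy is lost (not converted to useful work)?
W_lost = W_in(1 − η) = 4914·(1 − 0.876) = 609.3 J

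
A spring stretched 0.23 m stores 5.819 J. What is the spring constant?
k = 2·PE/x² = 2·5.819/(0.23)² = 220.0 N/m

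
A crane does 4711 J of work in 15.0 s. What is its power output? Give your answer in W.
P = W/t = 4711.0/15.0 = 314.1 W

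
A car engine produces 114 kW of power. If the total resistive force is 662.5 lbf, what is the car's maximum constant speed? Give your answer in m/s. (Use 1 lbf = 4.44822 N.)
Convert to SI: F = 2946.95 N
P = Fv ⇒ v = P/F = 114000 W/2946.95 N = 38.68 m/s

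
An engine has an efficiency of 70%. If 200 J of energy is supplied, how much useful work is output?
W_out = η·W_in = 0.7·200 = 140.0 J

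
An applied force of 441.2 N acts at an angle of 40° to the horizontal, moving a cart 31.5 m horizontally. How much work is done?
W = F·d·cosθ = (441.2)(31.5)cos(40°) = 10650 J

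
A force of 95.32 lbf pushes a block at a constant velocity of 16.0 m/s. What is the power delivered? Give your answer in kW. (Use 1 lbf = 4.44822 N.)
Convert to SI: F = 424.004 N, v = 16.0 m/s
P = Fv = (424.004)(16.0) = 6784.07 W = 6.784 kW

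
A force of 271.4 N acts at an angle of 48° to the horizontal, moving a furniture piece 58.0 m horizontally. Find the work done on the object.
W = F·d·cosθ = (271.4)(58.0)cos(48°) = 10530 J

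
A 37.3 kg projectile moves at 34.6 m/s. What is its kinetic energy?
KE = ½mv² = ½(37.3)(34.6)² = 22330 J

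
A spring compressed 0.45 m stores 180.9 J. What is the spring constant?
k = 2·PE/x² = 2·180.9/(0.45)² = 1787 N/m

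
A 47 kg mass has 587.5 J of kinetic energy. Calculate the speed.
v = √(2·KE/m) = √(2·587.5/47) = 5.0 m/s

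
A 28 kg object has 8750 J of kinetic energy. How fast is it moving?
v = √(2·KE/m) = √(2·8750/28) = 25.0 m/s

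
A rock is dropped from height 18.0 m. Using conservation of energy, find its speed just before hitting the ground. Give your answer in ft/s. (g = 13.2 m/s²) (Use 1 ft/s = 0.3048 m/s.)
mgh = ½mv² ⇒ v = √(2gh) = √(2·13.2·18.0) = 21.7991 m/s = 71.52 ft/s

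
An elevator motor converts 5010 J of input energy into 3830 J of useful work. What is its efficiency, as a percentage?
η = W_out/W_in = 3830/5010 = 76.45%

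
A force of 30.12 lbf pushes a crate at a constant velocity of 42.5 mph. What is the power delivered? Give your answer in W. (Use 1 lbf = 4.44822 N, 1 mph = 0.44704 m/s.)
Convert to SI: F = 133.98 N, v = 18.9992 m/s
P = Fv = (133.98)(18.9992) = 2546 W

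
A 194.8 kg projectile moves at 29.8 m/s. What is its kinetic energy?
KE = ½mv² = ½(194.8)(29.8)² = 86500 J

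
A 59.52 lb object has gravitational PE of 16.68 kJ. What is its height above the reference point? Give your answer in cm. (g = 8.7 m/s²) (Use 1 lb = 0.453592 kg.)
Convert to SI: m = 26.9978 kg, PE = 16680.0 J
h = PE/(mg) = 16680.0/(26.9978·8.7) = 71.0147 m = 7101 cm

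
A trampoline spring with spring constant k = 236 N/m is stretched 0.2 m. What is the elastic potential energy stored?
PE = ½kx² = ½(236)(0.2)² = 4.72 J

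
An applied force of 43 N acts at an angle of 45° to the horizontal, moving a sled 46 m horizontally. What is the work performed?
W = F·d·cosθ = (43)(46)cos(45°) = 1399 J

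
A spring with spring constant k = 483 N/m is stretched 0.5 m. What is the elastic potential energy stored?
PE = ½kx² = ½(483)(0.5)² = 60.38 J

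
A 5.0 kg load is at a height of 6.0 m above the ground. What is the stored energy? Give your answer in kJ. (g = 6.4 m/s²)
PE = mgh = (5.0)(6.4)(6.0) = 192.0 J = 0.192 kJ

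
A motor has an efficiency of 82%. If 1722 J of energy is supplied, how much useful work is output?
W_out = η·W_in = 0.82·1722 = 1412.04 J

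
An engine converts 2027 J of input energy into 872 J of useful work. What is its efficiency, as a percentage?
η = W_out/W_in = 872/2027 = 43.02%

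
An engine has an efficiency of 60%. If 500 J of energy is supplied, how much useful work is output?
W_out = η·W_in = 0.6·500 = 300.0 J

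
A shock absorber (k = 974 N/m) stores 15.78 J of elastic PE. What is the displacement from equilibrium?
x = √(2·PE/k) = √(2·15.78/974) = 0.18 m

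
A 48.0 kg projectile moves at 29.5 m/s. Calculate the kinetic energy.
KE = ½mv² = ½(48.0)(29.5)² = 20890 J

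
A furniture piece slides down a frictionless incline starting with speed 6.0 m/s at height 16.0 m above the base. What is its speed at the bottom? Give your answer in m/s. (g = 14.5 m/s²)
½mv₀² + mgh = ½mv² ⇒ v = √(v₀² + 2gh) = √(6.0² + 2·14.5·16.0) = 22.36 m/s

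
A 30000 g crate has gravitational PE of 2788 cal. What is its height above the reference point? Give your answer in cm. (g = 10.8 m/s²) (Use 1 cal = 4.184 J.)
Convert to SI: m = 30.0 kg, PE = 11665.0 J
h = PE/(mg) = 11665.0/(30.0·10.8) = 36.0031 m = 3600 cm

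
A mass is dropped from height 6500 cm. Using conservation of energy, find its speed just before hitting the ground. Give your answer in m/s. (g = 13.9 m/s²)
Convert to SI: h = 65.0 m
mgh = ½mv² ⇒ v = √(2gh) = √(2·13.9·65.0) = 42.51 m/s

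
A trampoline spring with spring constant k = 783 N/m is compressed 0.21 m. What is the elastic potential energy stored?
PE = ½kx² = ½(783)(0.21)² = 17.27 J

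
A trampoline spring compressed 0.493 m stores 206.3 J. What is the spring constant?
k = 2·PE/x² = 2·206.3/(0.493)² = 1698 N/m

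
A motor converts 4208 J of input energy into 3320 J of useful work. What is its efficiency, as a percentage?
η = W_out/W_in = 3320/4208 = 78.9%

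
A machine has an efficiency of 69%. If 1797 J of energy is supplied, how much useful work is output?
W_out = η·W_in = 0.69·1797 = 1239.93 J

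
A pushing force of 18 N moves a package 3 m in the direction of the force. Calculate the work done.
W = F·d = (18)(3) = 54.0 J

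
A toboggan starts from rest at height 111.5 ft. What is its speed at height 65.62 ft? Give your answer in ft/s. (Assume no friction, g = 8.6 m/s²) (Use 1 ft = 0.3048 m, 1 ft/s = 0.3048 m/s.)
Convert to SI: h₁−h₂ = 13.9842 m
mgh₁ = mgh₂ + ½mv² ⇒ v = √(2g(h₁−h₂)) = √(2·8.6·13.9842) = 15.509 m/s = 50.88 ft/s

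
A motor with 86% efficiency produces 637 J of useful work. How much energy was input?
W_in = W_out/η = 637/0.86 = 740.7 J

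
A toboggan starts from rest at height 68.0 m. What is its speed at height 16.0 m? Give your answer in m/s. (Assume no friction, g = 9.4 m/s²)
mgh₁ = mgh₂ + ½mv² ⇒ v = √(2g(h₁−h₂)) = √(2·9.4·52.0) = 31.27 m/s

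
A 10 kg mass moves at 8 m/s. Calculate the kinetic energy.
KE = ½mv² = ½(10)(8)² = 320.0 J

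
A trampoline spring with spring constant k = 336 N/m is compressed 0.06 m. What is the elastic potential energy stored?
PE = ½kx² = ½(336)(0.06)² = 0.6048 J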